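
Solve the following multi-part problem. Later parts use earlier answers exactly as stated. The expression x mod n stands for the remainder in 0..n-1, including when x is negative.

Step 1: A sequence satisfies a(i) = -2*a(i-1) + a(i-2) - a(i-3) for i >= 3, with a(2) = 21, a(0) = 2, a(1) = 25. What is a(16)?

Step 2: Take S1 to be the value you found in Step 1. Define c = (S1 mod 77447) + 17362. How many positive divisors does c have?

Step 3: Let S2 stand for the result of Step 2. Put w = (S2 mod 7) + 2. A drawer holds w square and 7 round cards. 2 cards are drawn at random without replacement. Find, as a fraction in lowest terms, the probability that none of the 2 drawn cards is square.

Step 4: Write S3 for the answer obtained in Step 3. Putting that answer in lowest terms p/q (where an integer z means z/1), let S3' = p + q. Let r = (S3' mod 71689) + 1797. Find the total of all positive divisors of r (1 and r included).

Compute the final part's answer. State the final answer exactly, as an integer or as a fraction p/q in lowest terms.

Step 1: a(3) = -2*(21) + 1*(25) - 1*(2) = -19; iterating: a(3)=-19, a(4)=34, a(5)=-108, a(6)=269, a(7)=-680, a(8)=1737, a(9)=-4423, a(10)=11263, a(11)=-28686, a(12)=73058, a(13)=-186065, a(14)=473874, a(15)=-1206871, a(16)=3073681; answer 3073681
Step 2: S1 = 3073681; c = 70610; 70610 = 2 * 5 * 23 * 307; number of divisors = (1+1) * (1+1) * (1+1) * (1+1) = 16; answer 16
Step 3: S2 = 16; w = 4; total draws C(11,2) = 55; favorable C(7,2) = 21; P = 21/55; answer 21/55
Step 4: S3 = 21/55; threaded value p + q = 76; r = 1873; 1873 is prime, so its only divisors are 1 and 1873; sigma = 1 + 1873 = 1874; answer 1874

1874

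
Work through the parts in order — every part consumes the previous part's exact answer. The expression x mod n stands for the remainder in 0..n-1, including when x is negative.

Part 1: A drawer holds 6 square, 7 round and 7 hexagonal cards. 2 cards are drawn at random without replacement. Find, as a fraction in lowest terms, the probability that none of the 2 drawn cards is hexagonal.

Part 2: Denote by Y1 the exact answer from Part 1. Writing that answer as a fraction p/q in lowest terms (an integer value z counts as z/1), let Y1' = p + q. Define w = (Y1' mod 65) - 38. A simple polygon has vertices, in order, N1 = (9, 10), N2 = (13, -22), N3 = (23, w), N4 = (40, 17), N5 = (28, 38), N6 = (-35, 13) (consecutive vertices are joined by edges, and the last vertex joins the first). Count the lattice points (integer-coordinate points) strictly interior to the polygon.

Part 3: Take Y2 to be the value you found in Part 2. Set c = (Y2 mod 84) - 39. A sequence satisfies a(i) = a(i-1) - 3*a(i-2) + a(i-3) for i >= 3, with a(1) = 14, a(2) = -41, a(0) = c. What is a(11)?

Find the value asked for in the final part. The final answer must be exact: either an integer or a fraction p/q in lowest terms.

-2540

Part 1: total draws C(20,2) = 190; favorable C(13,2) = 78; P = 39/95; answer 39/95
Part 2: Y1 = 39/95; threaded value p + q = 134; w = -34; cross terms: (9*-22 - 13*10)=-328, (13*-34 - 23*-22)=64, (23*17 - 40*-34)=1751, (40*38 - 28*17)=1044, (28*13 - -35*38)=1694, (-35*10 - 9*13)=-467; twice the area = |3758| = 3758; area = 1879; boundary points = 4 + 2 + 17 + 3 + 1 + 1 = 28; strictly interior points = area - boundary/2 + 1 = 1866; answer 1866
Part 3: Y2 = 1866; c = -21; a(3) = 1*(-41) - 3*(14) + 1*(-21) = -104; iterating: a(3)=-104, a(4)=33, a(5)=304, a(6)=101, a(7)=-778, a(8)=-777, a(9)=1658, a(10)=3211, a(11)=-2540; answer -2540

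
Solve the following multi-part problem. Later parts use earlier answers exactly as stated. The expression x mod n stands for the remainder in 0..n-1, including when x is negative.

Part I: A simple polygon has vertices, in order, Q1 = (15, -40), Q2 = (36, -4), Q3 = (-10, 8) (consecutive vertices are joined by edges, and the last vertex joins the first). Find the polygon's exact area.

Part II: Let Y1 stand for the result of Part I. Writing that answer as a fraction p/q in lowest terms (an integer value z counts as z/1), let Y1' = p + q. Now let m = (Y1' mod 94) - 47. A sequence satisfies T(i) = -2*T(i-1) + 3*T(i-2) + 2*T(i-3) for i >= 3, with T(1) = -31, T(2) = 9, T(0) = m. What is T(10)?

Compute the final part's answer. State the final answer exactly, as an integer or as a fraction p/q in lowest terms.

Part I: cross terms: (15*-4 - 36*-40)=1380, (36*8 - -10*-4)=248, (-10*-40 - 15*8)=280; twice the area = |1908| = 1908; area = 954; answer 954
Part II: Y1 = 954; threaded value p + q = 955; m = -32; T(3) = -2*(9) + 3*(-31) + 2*(-32) = -175; iterating: T(3)=-175, T(4)=315, T(5)=-1137, T(6)=2869, T(7)=-8519, T(8)=23371, T(9)=-66561, T(10)=186197; answer 186197

186197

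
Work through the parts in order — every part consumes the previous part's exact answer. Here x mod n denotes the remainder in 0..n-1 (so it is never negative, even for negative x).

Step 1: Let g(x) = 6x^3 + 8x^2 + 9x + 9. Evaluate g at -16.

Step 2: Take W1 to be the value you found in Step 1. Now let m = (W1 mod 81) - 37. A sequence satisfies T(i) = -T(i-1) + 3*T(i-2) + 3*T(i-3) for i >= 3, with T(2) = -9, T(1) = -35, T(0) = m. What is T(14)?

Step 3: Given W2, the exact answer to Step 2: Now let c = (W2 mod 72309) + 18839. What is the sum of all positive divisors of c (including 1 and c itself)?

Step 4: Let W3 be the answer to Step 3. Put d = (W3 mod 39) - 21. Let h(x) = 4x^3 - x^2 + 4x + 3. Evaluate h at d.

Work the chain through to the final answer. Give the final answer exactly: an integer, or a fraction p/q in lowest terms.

-3030

Step 1: 6*(-16)^3 + 8*(-16)^2 + 9*(-16)^1 + 9 = (-24576) + (2048) + (-144) + (9) = -22663; answer -22663
Step 2: W1 = -22663; m = -20; T(3) = -1*(-9) + 3*(-35) + 3*(-20) = -156; iterating: T(3)=-156, T(4)=24, T(5)=-519, T(6)=123, T(7)=-1608, T(8)=420, T(9)=-4875, T(10)=1311, T(11)=-14676, T(12)=3984, T(13)=-44079, T(14)=12003; answer 12003
Step 3: W2 = 12003; c = 30842; 30842 = 2 * 7 * 2203; sigma = (1 + 2) * (1 + 7) * (1 + 2203) = 3 * 8 * 2204 = 52896; answer 52896
Step 4: W3 = 52896; d = -9; 4*(-9)^3 - 1*(-9)^2 + 4*(-9)^1 + 3 = (-2916) + (-81) + (-36) + (3) = -3030; answer -3030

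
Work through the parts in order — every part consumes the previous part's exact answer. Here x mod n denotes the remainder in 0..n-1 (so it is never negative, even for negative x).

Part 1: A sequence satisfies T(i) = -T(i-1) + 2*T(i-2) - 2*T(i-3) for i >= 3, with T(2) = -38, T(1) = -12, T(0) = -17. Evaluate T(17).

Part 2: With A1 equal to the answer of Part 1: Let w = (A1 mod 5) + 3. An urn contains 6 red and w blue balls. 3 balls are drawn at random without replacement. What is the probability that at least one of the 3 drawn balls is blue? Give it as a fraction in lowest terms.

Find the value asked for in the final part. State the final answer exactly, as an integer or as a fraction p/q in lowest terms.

Part 1: T(3) = -1*(-38) + 2*(-12) - 2*(-17) = 48; iterating: T(3)=48, T(4)=-100, T(5)=272, T(6)=-568, T(7)=1312, T(8)=-2992, T(9)=6752, T(10)=-15360, T(11)=34848, T(12)=-79072, T(13)=179488, T(14)=-407328, T(15)=924448, T(16)=-2098080, T(17)=4761632; answer 4761632
Part 2: A1 = 4761632; w = 5; total draws C(11,3) = 165; complement C(6,3) = 20; favorable 165 - 20 = 145; P = 29/33; answer 29/33

29/33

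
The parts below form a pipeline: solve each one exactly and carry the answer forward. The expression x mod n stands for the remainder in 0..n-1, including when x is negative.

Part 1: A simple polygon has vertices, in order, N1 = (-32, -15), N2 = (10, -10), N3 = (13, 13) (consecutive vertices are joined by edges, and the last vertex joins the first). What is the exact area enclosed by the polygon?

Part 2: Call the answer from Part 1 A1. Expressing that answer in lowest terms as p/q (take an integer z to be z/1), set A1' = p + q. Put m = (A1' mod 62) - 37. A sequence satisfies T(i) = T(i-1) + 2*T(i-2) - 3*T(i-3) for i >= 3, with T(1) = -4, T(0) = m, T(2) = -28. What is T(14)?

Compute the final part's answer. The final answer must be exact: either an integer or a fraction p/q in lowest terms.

Part 1: cross terms: (-32*-10 - 10*-15)=470, (10*13 - 13*-10)=260, (13*-15 - -32*13)=221; twice the area = |951| = 951; area = 951/2; answer 951/2
Part 2: A1 = 951/2; threaded value p + q = 953; m = -14; T(3) = 1*(-28) + 2*(-4) - 3*(-14) = 6; iterating: T(3)=6, T(4)=-38, T(5)=58, T(6)=-36, T(7)=194, T(8)=-52, T(9)=444, T(10)=-242, T(11)=802, T(12)=-1014, T(13)=1316, T(14)=-3118; answer -3118

-3118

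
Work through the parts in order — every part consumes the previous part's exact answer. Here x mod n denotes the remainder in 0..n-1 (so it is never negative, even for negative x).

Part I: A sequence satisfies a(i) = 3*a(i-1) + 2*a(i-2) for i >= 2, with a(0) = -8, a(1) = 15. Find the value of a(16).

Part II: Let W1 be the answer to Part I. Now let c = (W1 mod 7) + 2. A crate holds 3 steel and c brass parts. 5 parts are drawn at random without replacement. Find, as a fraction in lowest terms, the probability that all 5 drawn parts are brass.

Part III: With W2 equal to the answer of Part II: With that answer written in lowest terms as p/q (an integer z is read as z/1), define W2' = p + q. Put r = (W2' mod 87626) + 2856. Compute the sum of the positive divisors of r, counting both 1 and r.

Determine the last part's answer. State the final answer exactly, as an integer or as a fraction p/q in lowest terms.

Part I: a(2) = 3*(15) + 2*(-8) = 29; iterating: a(2)=29, a(3)=117, a(4)=409, a(5)=1461, a(6)=5201, a(7)=18525, a(8)=65977, a(9)=234981, a(10)=836897, a(11)=2980653, a(12)=10615753, a(13)=37808565, a(14)=134657201, a(15)=479588733, a(16)=1708080601; answer 1708080601
Part II: W1 = 1708080601; c = 5; total draws C(8,5) = 56; favorable C(5,5) = 1; P = 1/56; answer 1/56
Part III: W2 = 1/56; threaded value p + q = 57; r = 2913; 2913 = 3 * 971; sigma = (1 + 3) * (1 + 971) = 4 * 972 = 3888; answer 3888

3888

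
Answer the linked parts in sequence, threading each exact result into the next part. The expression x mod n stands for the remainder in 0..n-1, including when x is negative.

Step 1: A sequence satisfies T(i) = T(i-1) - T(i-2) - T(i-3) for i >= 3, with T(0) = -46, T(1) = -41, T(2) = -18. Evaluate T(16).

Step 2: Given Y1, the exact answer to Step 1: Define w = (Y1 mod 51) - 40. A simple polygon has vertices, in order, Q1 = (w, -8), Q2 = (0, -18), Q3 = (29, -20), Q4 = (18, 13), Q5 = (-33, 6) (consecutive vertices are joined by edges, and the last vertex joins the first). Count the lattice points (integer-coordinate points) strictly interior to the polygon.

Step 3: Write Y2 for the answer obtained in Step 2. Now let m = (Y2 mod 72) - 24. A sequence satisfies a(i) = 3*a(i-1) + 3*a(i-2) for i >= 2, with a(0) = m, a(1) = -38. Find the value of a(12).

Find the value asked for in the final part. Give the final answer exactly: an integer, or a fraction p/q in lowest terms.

-68564637

Step 1: T(3) = 1*(-18) - 1*(-41) - 1*(-46) = 69; iterating: T(3)=69, T(4)=128, T(5)=77, T(6)=-120, T(7)=-325, T(8)=-282, T(9)=163, T(10)=770, T(11)=889, T(12)=-44, T(13)=-1703, T(14)=-2548, T(15)=-801, T(16)=3450; answer 3450
Step 2: Y1 = 3450; w = -7; cross terms: (-7*-18 - 0*-8)=126, (0*-20 - 29*-18)=522, (29*13 - 18*-20)=737, (18*6 - -33*13)=537, (-33*-8 - -7*6)=306; twice the area = |2228| = 2228; area = 1114; boundary points = 1 + 1 + 11 + 1 + 2 = 16; strictly interior points = area - boundary/2 + 1 = 1107; answer 1107
Step 3: Y2 = 1107; m = 3; a(2) = 3*(-38) + 3*(3) = -105; iterating: a(2)=-105, a(3)=-429, a(4)=-1602, a(5)=-6093, a(6)=-23085, a(7)=-87534, a(8)=-331857, a(9)=-1258173, a(10)=-4770090, a(11)=-18084789, a(12)=-68564637; answer -68564637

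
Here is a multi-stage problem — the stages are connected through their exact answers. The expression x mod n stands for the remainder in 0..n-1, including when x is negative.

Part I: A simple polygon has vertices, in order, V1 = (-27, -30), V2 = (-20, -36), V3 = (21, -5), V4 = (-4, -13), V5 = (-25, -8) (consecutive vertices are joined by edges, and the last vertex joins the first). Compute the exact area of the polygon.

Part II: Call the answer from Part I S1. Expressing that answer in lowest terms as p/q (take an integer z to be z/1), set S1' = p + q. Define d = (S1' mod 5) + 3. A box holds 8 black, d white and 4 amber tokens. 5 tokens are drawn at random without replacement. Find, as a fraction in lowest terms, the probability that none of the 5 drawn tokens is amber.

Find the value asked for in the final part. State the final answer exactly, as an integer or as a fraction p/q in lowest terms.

Part I: cross terms: (-27*-36 - -20*-30)=372, (-20*-5 - 21*-36)=856, (21*-13 - -4*-5)=-293, (-4*-8 - -25*-13)=-293, (-25*-30 - -27*-8)=534; twice the area = |1176| = 1176; area = 588; answer 588
Part II: S1 = 588; threaded value p + q = 589; d = 7; total draws C(19,5) = 11628; favorable C(15,5) = 3003; P = 1001/3876; answer 1001/3876

1001/3876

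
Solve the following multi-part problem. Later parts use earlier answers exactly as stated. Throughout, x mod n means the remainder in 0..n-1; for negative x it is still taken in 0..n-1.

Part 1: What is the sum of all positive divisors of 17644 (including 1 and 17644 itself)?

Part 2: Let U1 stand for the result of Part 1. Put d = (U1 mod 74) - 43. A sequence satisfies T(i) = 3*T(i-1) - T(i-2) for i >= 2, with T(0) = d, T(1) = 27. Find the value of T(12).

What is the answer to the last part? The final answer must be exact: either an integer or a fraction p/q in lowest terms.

Part 1: 17644 = 2^2 * 11 * 401; sigma = (1 + 2 + 4) * (1 + 11) * (1 + 401) = 7 * 12 * 402 = 33768; answer 33768
Part 2: U1 = 33768; d = -19; T(2) = 3*(27) - 1*(-19) = 100; iterating: T(2)=100, T(3)=273, T(4)=719, T(5)=1884, T(6)=4933, T(7)=12915, T(8)=33812, T(9)=88521, T(10)=231751, T(11)=606732, T(12)=1588445; answer 1588445

1588445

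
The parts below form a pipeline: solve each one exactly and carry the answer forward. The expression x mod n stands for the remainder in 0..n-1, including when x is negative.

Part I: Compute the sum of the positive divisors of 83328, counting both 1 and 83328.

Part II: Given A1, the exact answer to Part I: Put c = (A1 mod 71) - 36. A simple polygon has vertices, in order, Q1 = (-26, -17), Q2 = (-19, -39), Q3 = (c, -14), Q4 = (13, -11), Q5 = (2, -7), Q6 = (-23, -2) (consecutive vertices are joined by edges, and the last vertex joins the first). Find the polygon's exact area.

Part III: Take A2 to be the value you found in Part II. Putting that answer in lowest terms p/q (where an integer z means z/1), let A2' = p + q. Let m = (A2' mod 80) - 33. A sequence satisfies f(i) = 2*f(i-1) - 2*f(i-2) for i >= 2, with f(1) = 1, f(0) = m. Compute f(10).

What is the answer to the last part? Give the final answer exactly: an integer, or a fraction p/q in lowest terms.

-864

Part I: 83328 = 2^7 * 3 * 7 * 31; sigma = (1 + 2 + 4 + 8 + 16 + 32 + 64 + 128) * (1 + 3) * (1 + 7) * (1 + 31) = 255 * 4 * 8 * 32 = 261120; answer 261120
Part II: A1 = 261120; c = 17; cross terms: (-26*-39 - -19*-17)=691, (-19*-14 - 17*-39)=929, (17*-11 - 13*-14)=-5, (13*-7 - 2*-11)=-69, (2*-2 - -23*-7)=-165, (-23*-17 - -26*-2)=339; twice the area = |1720| = 1720; area = 860; answer 860
Part III: A2 = 860; threaded value p + q = 861; m = 28; f(2) = 2*(1) - 2*(28) = -54; iterating: f(2)=-54, f(3)=-110, f(4)=-112, f(5)=-4, f(6)=216, f(7)=440, f(8)=448, f(9)=16, f(10)=-864; answer -864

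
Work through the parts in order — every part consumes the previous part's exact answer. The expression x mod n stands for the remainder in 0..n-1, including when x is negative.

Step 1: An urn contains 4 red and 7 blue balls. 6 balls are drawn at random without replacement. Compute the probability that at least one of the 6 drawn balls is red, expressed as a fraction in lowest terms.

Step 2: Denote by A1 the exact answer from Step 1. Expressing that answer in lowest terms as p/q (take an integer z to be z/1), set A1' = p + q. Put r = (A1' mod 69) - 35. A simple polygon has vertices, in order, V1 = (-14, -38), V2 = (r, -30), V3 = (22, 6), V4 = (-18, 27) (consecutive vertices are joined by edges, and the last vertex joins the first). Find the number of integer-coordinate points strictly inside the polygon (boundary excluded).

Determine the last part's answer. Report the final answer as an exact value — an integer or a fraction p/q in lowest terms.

2015

Step 1: total draws C(11,6) = 462; complement C(7,6) = 7; favorable 462 - 7 = 455; P = 65/66; answer 65/66
Step 2: A1 = 65/66; threaded value p + q = 131; r = 27; cross terms: (-14*-30 - 27*-38)=1446, (27*6 - 22*-30)=822, (22*27 - -18*6)=702, (-18*-38 - -14*27)=1062; twice the area = |4032| = 4032; area = 2016; boundary points = 1 + 1 + 1 + 1 = 4; strictly interior points = area - boundary/2 + 1 = 2015; answer 2015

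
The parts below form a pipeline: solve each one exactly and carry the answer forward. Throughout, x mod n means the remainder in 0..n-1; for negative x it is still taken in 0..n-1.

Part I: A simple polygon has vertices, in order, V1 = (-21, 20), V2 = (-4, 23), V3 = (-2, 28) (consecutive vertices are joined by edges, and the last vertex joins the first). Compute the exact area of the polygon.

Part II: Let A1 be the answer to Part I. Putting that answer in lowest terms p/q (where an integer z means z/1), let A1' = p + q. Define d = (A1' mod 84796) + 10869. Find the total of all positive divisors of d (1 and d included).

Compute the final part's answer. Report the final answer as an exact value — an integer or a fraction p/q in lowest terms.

27528

Part I: cross terms: (-21*23 - -4*20)=-403, (-4*28 - -2*23)=-66, (-2*20 - -21*28)=548; twice the area = |79| = 79; area = 79/2; answer 79/2
Part II: A1 = 79/2; threaded value p + q = 81; d = 10950; 10950 = 2 * 3 * 5^2 * 73; sigma = (1 + 2) * (1 + 3) * (1 + 5 + 25) * (1 + 73) = 3 * 4 * 31 * 74 = 27528; answer 27528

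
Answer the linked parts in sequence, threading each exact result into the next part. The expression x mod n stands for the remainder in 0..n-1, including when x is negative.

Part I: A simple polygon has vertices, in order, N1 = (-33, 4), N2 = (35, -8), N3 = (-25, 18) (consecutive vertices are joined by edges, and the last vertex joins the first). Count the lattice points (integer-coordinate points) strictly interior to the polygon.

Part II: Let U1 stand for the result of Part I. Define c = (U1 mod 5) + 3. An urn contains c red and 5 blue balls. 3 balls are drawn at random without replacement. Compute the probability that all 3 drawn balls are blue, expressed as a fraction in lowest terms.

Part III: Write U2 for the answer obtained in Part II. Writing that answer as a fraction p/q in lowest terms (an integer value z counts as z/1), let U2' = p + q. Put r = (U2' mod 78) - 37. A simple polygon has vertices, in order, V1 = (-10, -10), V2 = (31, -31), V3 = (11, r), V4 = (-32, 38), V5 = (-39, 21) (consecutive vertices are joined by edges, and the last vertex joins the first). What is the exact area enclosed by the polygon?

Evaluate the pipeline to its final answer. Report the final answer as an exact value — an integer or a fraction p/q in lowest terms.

Part I: cross terms: (-33*-8 - 35*4)=124, (35*18 - -25*-8)=430, (-25*4 - -33*18)=494; twice the area = |1048| = 1048; area = 524; boundary points = 4 + 2 + 2 = 8; strictly interior points = area - boundary/2 + 1 = 521; answer 521
Part II: U1 = 521; c = 4; total draws C(9,3) = 84; favorable C(5,3) = 10; P = 5/42; answer 5/42
Part III: U2 = 5/42; threaded value p + q = 47; r = 10; cross terms: (-10*-31 - 31*-10)=620, (31*10 - 11*-31)=651, (11*38 - -32*10)=738, (-32*21 - -39*38)=810, (-39*-10 - -10*21)=600; twice the area = |3419| = 3419; area = 3419/2; answer 3419/2

3419/2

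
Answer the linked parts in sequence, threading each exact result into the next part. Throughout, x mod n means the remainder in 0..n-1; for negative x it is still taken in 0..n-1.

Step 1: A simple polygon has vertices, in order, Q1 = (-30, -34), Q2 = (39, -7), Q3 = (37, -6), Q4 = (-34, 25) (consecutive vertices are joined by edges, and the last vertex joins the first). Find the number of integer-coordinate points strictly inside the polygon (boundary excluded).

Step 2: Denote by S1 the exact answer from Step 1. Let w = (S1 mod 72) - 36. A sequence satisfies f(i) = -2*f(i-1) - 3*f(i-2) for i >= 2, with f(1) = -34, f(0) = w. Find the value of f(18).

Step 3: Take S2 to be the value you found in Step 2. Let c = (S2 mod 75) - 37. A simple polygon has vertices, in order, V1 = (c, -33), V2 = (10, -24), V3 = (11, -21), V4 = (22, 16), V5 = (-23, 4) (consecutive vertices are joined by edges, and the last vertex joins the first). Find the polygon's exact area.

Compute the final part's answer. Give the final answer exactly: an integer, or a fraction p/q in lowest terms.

Step 1: cross terms: (-30*-7 - 39*-34)=1536, (39*-6 - 37*-7)=25, (37*25 - -34*-6)=721, (-34*-34 - -30*25)=1906; twice the area = |4188| = 4188; area = 2094; boundary points = 3 + 1 + 1 + 1 = 6; strictly interior points = area - boundary/2 + 1 = 2092; answer 2092
Step 2: S1 = 2092; w = -32; f(2) = -2*(-34) - 3*(-32) = 164; iterating: f(2)=164, f(3)=-226, f(4)=-40, f(5)=758, f(6)=-1396, f(7)=518, f(8)=3152, f(9)=-7858, f(10)=6260, f(11)=11054, f(12)=-40888, f(13)=48614, f(14)=25436, f(15)=-196714, f(16)=317120, f(17)=-44098, f(18)=-863164; answer -863164
Step 3: S2 = -863164; c = -26; cross terms: (-26*-24 - 10*-33)=954, (10*-21 - 11*-24)=54, (11*16 - 22*-21)=638, (22*4 - -23*16)=456, (-23*-33 - -26*4)=863; twice the area = |2965| = 2965; area = 2965/2; answer 2965/2

2965/2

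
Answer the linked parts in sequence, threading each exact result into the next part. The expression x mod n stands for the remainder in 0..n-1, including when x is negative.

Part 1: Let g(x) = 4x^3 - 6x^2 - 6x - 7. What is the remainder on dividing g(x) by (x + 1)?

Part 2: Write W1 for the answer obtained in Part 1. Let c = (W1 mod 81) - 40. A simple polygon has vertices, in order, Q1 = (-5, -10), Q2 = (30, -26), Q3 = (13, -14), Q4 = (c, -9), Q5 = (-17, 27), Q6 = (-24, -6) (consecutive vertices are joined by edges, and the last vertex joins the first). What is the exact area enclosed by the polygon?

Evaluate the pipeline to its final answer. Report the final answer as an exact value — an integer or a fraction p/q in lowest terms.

Part 1: remainder = value at the root: 4*(-1)^3 - 6*(-1)^2 - 6*(-1)^1 - 7 = (-4) + (-6) + (6) + (-7) = -11; answer -11
Part 2: W1 = -11; c = 30; cross terms: (-5*-26 - 30*-10)=430, (30*-14 - 13*-26)=-82, (13*-9 - 30*-14)=303, (30*27 - -17*-9)=657, (-17*-6 - -24*27)=750, (-24*-10 - -5*-6)=210; twice the area = |2268| = 2268; area = 1134; answer 1134

1134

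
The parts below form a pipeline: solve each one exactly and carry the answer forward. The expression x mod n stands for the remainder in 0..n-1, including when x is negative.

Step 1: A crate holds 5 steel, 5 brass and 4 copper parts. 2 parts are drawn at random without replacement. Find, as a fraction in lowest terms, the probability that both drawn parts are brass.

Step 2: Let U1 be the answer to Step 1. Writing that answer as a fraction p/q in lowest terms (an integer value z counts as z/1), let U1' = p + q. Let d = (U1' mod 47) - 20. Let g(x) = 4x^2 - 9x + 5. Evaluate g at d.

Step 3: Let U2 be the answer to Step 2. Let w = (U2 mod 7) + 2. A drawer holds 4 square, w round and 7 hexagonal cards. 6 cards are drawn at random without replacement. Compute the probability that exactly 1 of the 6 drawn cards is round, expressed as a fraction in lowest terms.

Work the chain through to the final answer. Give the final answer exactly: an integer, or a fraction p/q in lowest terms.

Step 1: total draws C(14,2) = 91; favorable C(5,2) = 10; P = 10/91; answer 10/91
Step 2: U1 = 10/91; threaded value p + q = 101; d = -13; 4*(-13)^2 - 9*(-13)^1 + 5 = (676) + (117) + (5) = 798; answer 798
Step 3: U2 = 798; w = 2; total draws C(13,6) = 1716; favorable C(2,1)*C(11,5) = 924; P = 7/13; answer 7/13

7/13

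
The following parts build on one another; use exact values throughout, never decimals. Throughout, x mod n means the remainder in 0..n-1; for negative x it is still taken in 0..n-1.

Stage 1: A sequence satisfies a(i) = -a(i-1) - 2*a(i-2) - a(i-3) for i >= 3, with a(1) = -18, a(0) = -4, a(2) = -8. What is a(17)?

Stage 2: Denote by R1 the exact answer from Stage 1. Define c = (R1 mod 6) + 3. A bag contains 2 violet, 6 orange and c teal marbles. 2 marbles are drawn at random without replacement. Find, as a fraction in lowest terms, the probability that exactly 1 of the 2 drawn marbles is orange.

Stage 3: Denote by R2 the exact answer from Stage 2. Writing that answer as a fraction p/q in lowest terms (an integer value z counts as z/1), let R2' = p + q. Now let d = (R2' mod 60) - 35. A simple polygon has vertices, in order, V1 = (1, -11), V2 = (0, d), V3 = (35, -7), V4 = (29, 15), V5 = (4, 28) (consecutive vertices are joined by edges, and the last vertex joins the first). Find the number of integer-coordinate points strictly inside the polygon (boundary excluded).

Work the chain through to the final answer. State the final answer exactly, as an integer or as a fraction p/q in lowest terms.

Stage 1: a(3) = -1*(-8) - 2*(-18) - 1*(-4) = 48; iterating: a(3)=48, a(4)=-14, a(5)=-74, a(6)=54, a(7)=108, a(8)=-142, a(9)=-128, a(10)=304, a(11)=94, a(12)=-574, a(13)=82, a(14)=972, a(15)=-562, a(16)=-1464, a(17)=1616; answer 1616
Stage 2: R1 = 1616; c = 5; total draws C(13,2) = 78; favorable C(6,1)*C(7,1) = 42; P = 7/13; answer 7/13
Stage 3: R2 = 7/13; threaded value p + q = 20; d = -15; cross terms: (1*-15 - 0*-11)=-15, (0*-7 - 35*-15)=525, (35*15 - 29*-7)=728, (29*28 - 4*15)=752, (4*-11 - 1*28)=-72; twice the area = |1918| = 1918; area = 959; boundary points = 1 + 1 + 2 + 1 + 3 = 8; strictly interior points = area - boundary/2 + 1 = 956; answer 956

956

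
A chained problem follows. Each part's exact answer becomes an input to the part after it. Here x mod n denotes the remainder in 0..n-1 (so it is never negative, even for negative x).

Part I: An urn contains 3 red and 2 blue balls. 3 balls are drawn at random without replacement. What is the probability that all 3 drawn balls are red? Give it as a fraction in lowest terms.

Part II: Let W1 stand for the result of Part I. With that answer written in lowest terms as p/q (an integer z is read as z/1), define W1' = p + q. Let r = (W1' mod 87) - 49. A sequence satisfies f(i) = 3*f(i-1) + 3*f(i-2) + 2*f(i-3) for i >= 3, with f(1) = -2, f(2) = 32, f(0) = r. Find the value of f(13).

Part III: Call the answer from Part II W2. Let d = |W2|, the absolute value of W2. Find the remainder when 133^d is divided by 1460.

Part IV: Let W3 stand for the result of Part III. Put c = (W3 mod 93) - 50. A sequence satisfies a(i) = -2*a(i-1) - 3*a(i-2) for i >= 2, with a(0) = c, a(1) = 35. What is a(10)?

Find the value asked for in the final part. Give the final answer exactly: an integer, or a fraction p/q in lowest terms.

-2734

Part I: total draws C(5,3) = 10; favorable C(3,3) = 1; P = 1/10; answer 1/10
Part II: W1 = 1/10; threaded value p + q = 11; r = -38; f(3) = 3*(32) + 3*(-2) + 2*(-38) = 14; iterating: f(3)=14, f(4)=134, f(5)=508, f(6)=1954, f(7)=7654, f(8)=29840, f(9)=116390, f(10)=453998, f(11)=1770844, f(12)=6907306, f(13)=26942446; answer 26942446
Part III: W2 = 26942446; d = 26942446; squarings mod 1460: 133^1=133, 133^2=169, 133^4=821, 133^8=981, 133^16=221, 133^32=661, 133^64=381, 133^128=621, 133^256=201, 133^512=981, 133^1024=221, 133^2048=661, 133^4096=381, 133^8192=621, 133^16384=201, 133^32768=981, 133^65536=221, 133^131072=661, 133^262144=381, 133^524288=621, 133^1048576=201, 133^2097152=981, 133^4194304=221, 133^8388608=661, 133^16777216=381; 133^26942446 = 133^2 * 133^4 * 133^8 * 133^32 * 133^64 * 133^128 * 133^256 * 133^512 * 133^2048 * 133^4096 * 133^65536 * 133^131072 * 133^524288 * 133^1048576 * 133^8388608 * 133^16777216 = 1089 (mod 1460); answer 1089
Part IV: W3 = 1089; c = 16; a(2) = -2*(35) - 3*(16) = -118; iterating: a(2)=-118, a(3)=131, a(4)=92, a(5)=-577, a(6)=878, a(7)=-25, a(8)=-2584, a(9)=5243, a(10)=-2734; answer -2734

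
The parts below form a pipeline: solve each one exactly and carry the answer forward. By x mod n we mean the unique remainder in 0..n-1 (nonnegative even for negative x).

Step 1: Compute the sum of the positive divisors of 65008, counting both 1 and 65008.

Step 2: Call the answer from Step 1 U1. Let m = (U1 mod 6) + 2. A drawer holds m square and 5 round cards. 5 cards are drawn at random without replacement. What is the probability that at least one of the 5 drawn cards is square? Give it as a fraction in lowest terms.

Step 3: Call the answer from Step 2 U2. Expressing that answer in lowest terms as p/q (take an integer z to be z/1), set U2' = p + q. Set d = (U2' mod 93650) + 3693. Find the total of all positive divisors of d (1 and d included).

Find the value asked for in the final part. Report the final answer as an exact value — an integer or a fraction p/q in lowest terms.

5604

Step 1: 65008 = 2^4 * 17 * 239; sigma = (1 + 2 + 4 + 8 + 16) * (1 + 17) * (1 + 239) = 31 * 18 * 240 = 133920; answer 133920
Step 2: U1 = 133920; m = 2; total draws C(7,5) = 21; complement C(5,5) = 1; favorable 21 - 1 = 20; P = 20/21; answer 20/21
Step 3: U2 = 20/21; threaded value p + q = 41; d = 3734; 3734 = 2 * 1867; sigma = (1 + 2) * (1 + 1867) = 3 * 1868 = 5604; answer 5604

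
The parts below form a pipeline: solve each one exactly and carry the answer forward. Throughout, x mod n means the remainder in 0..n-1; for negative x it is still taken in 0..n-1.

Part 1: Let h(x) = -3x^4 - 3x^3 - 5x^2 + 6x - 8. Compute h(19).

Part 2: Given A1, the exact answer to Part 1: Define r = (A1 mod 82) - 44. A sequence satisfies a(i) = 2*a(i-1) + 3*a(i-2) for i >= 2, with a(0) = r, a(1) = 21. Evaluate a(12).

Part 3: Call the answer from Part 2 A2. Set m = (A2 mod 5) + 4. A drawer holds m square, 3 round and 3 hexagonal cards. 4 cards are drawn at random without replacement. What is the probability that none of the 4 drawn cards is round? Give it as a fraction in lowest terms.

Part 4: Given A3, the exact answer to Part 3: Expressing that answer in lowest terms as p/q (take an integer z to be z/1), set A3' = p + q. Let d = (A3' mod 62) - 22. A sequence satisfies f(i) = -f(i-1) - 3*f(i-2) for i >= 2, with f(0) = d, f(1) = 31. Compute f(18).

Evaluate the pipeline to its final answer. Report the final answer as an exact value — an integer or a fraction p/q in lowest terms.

393029

Part 1: -3*(19)^4 - 3*(19)^3 - 5*(19)^2 + 6*(19)^1 - 8 = (-390963) + (-20577) + (-1805) + (114) + (-8) = -413239; answer -413239
Part 2: A1 = -413239; r = -3; a(2) = 2*(21) + 3*(-3) = 33; iterating: a(2)=33, a(3)=129, a(4)=357, a(5)=1101, a(6)=3273, a(7)=9849, a(8)=29517, a(9)=88581, a(10)=265713, a(11)=797169, a(12)=2391477; answer 2391477
Part 3: A2 = 2391477; m = 6; total draws C(12,4) = 495; favorable C(9,4) = 126; P = 14/55; answer 14/55
Part 4: A3 = 14/55; threaded value p + q = 69; d = -15; f(2) = -1*(31) - 3*(-15) = 14; iterating: f(2)=14, f(3)=-107, f(4)=65, f(5)=256, f(6)=-451, f(7)=-317, f(8)=1670, f(9)=-719, f(10)=-4291, f(11)=6448, f(12)=6425, f(13)=-25769, f(14)=6494, f(15)=70813, f(16)=-90295, f(17)=-122144, f(18)=393029; answer 393029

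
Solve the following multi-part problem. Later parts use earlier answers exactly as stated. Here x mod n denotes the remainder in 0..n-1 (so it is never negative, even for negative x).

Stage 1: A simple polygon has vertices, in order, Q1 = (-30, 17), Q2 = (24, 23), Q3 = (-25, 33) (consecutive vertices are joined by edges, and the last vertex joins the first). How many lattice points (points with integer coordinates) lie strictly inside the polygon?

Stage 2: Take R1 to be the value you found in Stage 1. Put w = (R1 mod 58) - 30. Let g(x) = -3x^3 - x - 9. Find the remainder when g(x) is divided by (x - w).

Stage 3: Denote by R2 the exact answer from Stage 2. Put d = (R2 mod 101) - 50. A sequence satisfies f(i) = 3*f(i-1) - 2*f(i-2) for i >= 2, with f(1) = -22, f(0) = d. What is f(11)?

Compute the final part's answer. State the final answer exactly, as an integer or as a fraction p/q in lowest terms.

Stage 1: cross terms: (-30*23 - 24*17)=-1098, (24*33 - -25*23)=1367, (-25*17 - -30*33)=565; twice the area = |834| = 834; area = 417; boundary points = 6 + 1 + 1 = 8; strictly interior points = area - boundary/2 + 1 = 414; answer 414
Stage 2: R1 = 414; w = -22; remainder = value at the root: -3*(-22)^3 - 1*(-22)^1 - 9 = (31944) + (22) + (-9) = 31957; answer 31957
Stage 3: R2 = 31957; d = -9; f(2) = 3*(-22) - 2*(-9) = -48; iterating: f(2)=-48, f(3)=-100, f(4)=-204, f(5)=-412, f(6)=-828, f(7)=-1660, f(8)=-3324, f(9)=-6652, f(10)=-13308, f(11)=-26620; answer -26620

-26620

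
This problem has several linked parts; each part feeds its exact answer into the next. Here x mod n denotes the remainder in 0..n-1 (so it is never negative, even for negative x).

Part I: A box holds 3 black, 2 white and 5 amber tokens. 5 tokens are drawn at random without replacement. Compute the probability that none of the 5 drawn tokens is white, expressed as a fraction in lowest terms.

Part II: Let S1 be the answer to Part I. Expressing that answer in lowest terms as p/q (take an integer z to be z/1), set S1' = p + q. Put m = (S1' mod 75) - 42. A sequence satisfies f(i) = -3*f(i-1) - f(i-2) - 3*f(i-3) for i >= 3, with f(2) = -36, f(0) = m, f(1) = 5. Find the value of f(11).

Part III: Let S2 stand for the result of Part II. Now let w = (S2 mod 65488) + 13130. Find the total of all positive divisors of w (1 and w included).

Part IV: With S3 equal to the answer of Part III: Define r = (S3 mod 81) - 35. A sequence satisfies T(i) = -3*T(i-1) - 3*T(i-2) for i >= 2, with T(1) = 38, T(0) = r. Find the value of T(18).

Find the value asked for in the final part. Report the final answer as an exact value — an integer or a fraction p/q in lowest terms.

Part I: total draws C(10,5) = 252; favorable C(8,5) = 56; P = 2/9; answer 2/9
Part II: S1 = 2/9; threaded value p + q = 11; m = -31; f(3) = -3*(-36) - 1*(5) - 3*(-31) = 196; iterating: f(3)=196, f(4)=-567, f(5)=1613, f(6)=-4860, f(7)=14668, f(8)=-43983, f(9)=131861, f(10)=-395604, f(11)=1186900; answer 1186900
Part III: S2 = 1186900; w = 21246; 21246 = 2 * 3 * 3541; sigma = (1 + 2) * (1 + 3) * (1 + 3541) = 3 * 4 * 3542 = 42504; answer 42504
Part IV: S3 = 42504; r = 25; T(2) = -3*(38) - 3*(25) = -189; iterating: T(2)=-189, T(3)=453, T(4)=-792, T(5)=1017, T(6)=-675, T(7)=-1026, T(8)=5103, T(9)=-12231, T(10)=21384, T(11)=-27459, T(12)=18225, T(13)=27702, T(14)=-137781, T(15)=330237, T(16)=-577368, T(17)=741393, T(18)=-492075; answer -492075

-492075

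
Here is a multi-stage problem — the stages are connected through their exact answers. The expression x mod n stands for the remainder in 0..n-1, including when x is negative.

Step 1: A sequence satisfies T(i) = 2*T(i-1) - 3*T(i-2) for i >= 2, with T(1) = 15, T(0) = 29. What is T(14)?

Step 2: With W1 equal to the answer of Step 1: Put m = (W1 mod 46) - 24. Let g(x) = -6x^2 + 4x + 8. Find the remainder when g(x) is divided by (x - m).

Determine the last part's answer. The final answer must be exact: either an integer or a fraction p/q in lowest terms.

-514

Step 1: T(2) = 2*(15) - 3*(29) = -57; iterating: T(2)=-57, T(3)=-159, T(4)=-147, T(5)=183, T(6)=807, T(7)=1065, T(8)=-291, T(9)=-3777, T(10)=-6681, T(11)=-2031, T(12)=15981, T(13)=38055, T(14)=28167; answer 28167
Step 2: W1 = 28167; m = -9; remainder = value at the root: -6*(-9)^2 + 4*(-9)^1 + 8 = (-486) + (-36) + (8) = -514; answer -514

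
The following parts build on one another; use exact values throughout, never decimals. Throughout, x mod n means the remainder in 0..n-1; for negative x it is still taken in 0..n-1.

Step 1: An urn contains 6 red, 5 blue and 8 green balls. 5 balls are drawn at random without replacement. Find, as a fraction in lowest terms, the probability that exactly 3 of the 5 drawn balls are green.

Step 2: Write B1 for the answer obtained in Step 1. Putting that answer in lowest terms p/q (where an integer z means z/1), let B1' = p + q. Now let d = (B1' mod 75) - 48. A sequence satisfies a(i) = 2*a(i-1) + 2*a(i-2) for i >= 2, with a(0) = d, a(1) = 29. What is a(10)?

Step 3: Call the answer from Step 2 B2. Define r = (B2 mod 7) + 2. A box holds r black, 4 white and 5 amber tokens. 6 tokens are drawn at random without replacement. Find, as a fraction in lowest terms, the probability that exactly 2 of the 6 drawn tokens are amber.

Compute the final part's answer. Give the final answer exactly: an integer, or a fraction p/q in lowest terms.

75/182

Step 1: total draws C(19,5) = 11628; favorable C(8,3)*C(11,2) = 3080; P = 770/2907; answer 770/2907
Step 2: B1 = 770/2907; threaded value p + q = 3677; d = -46; a(2) = 2*(29) + 2*(-46) = -34; iterating: a(2)=-34, a(3)=-10, a(4)=-88, a(5)=-196, a(6)=-568, a(7)=-1528, a(8)=-4192, a(9)=-11440, a(10)=-31264; answer -31264
Step 3: B2 = -31264; r = 7; total draws C(16,6) = 8008; favorable C(5,2)*C(11,4) = 3300; P = 75/182; answer 75/182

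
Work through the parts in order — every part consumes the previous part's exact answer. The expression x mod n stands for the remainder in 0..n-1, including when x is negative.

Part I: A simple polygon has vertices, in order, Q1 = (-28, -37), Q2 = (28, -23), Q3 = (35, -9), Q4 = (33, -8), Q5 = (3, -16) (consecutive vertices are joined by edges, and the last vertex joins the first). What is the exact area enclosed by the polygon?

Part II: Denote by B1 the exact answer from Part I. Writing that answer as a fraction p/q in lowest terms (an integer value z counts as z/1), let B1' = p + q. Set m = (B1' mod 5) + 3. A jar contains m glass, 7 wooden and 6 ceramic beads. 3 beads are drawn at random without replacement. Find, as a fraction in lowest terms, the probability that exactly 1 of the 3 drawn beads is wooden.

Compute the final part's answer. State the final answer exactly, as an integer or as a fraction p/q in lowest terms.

Part I: cross terms: (-28*-23 - 28*-37)=1680, (28*-9 - 35*-23)=553, (35*-8 - 33*-9)=17, (33*-16 - 3*-8)=-504, (3*-37 - -28*-16)=-559; twice the area = |1187| = 1187; area = 1187/2; answer 1187/2
Part II: B1 = 1187/2; threaded value p + q = 1189; m = 7; total draws C(20,3) = 1140; favorable C(7,1)*C(13,2) = 546; P = 91/190; answer 91/190

91/190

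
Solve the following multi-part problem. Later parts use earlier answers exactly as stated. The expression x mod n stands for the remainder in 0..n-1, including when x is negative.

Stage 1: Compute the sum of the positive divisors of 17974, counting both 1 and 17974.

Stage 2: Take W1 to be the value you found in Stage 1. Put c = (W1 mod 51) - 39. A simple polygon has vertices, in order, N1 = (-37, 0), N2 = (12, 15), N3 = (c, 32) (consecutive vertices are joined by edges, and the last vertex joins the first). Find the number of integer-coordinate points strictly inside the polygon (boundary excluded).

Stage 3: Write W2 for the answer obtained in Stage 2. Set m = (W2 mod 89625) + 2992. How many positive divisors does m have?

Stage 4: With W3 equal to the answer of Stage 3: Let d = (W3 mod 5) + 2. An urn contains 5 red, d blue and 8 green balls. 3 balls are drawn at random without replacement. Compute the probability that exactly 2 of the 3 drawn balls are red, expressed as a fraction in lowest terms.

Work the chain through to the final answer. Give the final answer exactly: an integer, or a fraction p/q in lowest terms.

65/408

Stage 1: 17974 = 2 * 11 * 19 * 43; sigma = (1 + 2) * (1 + 11) * (1 + 19) * (1 + 43) = 3 * 12 * 20 * 44 = 31680; answer 31680
Stage 2: W1 = 31680; c = -30; cross terms: (-37*15 - 12*0)=-555, (12*32 - -30*15)=834, (-30*0 - -37*32)=1184; twice the area = |1463| = 1463; area = 1463/2; boundary points = 1 + 1 + 1 = 3; strictly interior points = area - boundary/2 + 1 = 731; answer 731
Stage 3: W2 = 731; m = 3723; 3723 = 3 * 17 * 73; number of divisors = (1+1) * (1+1) * (1+1) = 8; answer 8
Stage 4: W3 = 8; d = 5; total draws C(18,3) = 816; favorable C(5,2)*C(13,1) = 130; P = 65/408; answer 65/408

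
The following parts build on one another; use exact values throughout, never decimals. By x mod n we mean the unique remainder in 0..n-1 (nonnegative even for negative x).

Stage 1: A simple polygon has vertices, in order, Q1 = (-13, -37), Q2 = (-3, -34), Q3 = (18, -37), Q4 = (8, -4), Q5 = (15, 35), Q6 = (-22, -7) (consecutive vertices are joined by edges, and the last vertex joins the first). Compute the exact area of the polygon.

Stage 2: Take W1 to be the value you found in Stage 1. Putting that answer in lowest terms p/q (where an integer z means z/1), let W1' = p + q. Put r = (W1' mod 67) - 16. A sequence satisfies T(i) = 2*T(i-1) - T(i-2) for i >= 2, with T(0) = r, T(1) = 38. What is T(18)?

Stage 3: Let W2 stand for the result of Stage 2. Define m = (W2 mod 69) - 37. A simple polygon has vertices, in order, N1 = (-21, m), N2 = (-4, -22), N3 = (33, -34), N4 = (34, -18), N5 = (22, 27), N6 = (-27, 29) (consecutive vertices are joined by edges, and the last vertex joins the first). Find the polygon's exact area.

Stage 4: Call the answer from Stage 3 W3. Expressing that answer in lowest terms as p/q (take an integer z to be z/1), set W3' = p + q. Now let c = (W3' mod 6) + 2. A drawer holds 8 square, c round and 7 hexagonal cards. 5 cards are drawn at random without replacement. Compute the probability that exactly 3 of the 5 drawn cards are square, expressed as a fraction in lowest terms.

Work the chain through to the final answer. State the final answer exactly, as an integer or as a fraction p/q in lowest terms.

5/17

Stage 1: cross terms: (-13*-34 - -3*-37)=331, (-3*-37 - 18*-34)=723, (18*-4 - 8*-37)=224, (8*35 - 15*-4)=340, (15*-7 - -22*35)=665, (-22*-37 - -13*-7)=723; twice the area = |3006| = 3006; area = 1503; answer 1503
Stage 2: W1 = 1503; threaded value p + q = 1504; r = 14; T(2) = 2*(38) - 1*(14) = 62; iterating: T(2)=62, T(3)=86, T(4)=110, T(5)=134, T(6)=158, T(7)=182, T(8)=206, T(9)=230, T(10)=254, T(11)=278, T(12)=302, T(13)=326, T(14)=350, T(15)=374, T(16)=398, T(17)=422, T(18)=446; answer 446
Stage 3: W2 = 446; m = -5; cross terms: (-21*-22 - -4*-5)=442, (-4*-34 - 33*-22)=862, (33*-18 - 34*-34)=562, (34*27 - 22*-18)=1314, (22*29 - -27*27)=1367, (-27*-5 - -21*29)=744; twice the area = |5291| = 5291; area = 5291/2; answer 5291/2
Stage 4: W3 = 5291/2; threaded value p + q = 5293; c = 3; total draws C(18,5) = 8568; favorable C(8,3)*C(10,2) = 2520; P = 5/17; answer 5/17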